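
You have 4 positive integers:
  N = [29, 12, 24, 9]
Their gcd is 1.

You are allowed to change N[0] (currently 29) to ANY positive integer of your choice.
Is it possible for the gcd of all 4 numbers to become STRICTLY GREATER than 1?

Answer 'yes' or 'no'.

Answer: yes

Derivation:
Current gcd = 1
gcd of all OTHER numbers (without N[0]=29): gcd([12, 24, 9]) = 3
The new gcd after any change is gcd(3, new_value).
This can be at most 3.
Since 3 > old gcd 1, the gcd CAN increase (e.g., set N[0] = 3).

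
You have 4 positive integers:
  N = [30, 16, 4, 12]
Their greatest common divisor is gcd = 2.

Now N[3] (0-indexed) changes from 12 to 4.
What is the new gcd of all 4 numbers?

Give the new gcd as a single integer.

Numbers: [30, 16, 4, 12], gcd = 2
Change: index 3, 12 -> 4
gcd of the OTHER numbers (without index 3): gcd([30, 16, 4]) = 2
New gcd = gcd(g_others, new_val) = gcd(2, 4) = 2

Answer: 2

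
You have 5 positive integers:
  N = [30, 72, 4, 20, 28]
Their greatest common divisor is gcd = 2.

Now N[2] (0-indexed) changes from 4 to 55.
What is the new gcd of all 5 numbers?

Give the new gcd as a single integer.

Answer: 1

Derivation:
Numbers: [30, 72, 4, 20, 28], gcd = 2
Change: index 2, 4 -> 55
gcd of the OTHER numbers (without index 2): gcd([30, 72, 20, 28]) = 2
New gcd = gcd(g_others, new_val) = gcd(2, 55) = 1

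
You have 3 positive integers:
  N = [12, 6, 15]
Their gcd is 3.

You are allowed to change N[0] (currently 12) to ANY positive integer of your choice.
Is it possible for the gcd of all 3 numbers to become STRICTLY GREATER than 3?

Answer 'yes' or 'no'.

Answer: no

Derivation:
Current gcd = 3
gcd of all OTHER numbers (without N[0]=12): gcd([6, 15]) = 3
The new gcd after any change is gcd(3, new_value).
This can be at most 3.
Since 3 = old gcd 3, the gcd can only stay the same or decrease.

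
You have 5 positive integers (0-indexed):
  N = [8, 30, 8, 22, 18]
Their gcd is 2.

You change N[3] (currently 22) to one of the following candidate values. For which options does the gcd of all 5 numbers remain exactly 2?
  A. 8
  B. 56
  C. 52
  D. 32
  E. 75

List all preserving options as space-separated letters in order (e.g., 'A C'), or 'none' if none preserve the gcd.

Answer: A B C D

Derivation:
Old gcd = 2; gcd of others (without N[3]) = 2
New gcd for candidate v: gcd(2, v). Preserves old gcd iff gcd(2, v) = 2.
  Option A: v=8, gcd(2,8)=2 -> preserves
  Option B: v=56, gcd(2,56)=2 -> preserves
  Option C: v=52, gcd(2,52)=2 -> preserves
  Option D: v=32, gcd(2,32)=2 -> preserves
  Option E: v=75, gcd(2,75)=1 -> changes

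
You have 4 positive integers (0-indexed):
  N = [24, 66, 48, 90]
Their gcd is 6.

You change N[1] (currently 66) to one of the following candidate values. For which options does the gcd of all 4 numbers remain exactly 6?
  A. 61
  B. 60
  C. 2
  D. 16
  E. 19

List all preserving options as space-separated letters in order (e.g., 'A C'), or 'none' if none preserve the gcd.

Old gcd = 6; gcd of others (without N[1]) = 6
New gcd for candidate v: gcd(6, v). Preserves old gcd iff gcd(6, v) = 6.
  Option A: v=61, gcd(6,61)=1 -> changes
  Option B: v=60, gcd(6,60)=6 -> preserves
  Option C: v=2, gcd(6,2)=2 -> changes
  Option D: v=16, gcd(6,16)=2 -> changes
  Option E: v=19, gcd(6,19)=1 -> changes

Answer: B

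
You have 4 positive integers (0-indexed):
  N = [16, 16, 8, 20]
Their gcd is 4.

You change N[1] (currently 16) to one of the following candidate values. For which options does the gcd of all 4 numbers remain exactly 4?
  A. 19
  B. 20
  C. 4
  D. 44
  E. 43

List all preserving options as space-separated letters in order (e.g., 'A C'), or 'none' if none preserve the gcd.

Answer: B C D

Derivation:
Old gcd = 4; gcd of others (without N[1]) = 4
New gcd for candidate v: gcd(4, v). Preserves old gcd iff gcd(4, v) = 4.
  Option A: v=19, gcd(4,19)=1 -> changes
  Option B: v=20, gcd(4,20)=4 -> preserves
  Option C: v=4, gcd(4,4)=4 -> preserves
  Option D: v=44, gcd(4,44)=4 -> preserves
  Option E: v=43, gcd(4,43)=1 -> changes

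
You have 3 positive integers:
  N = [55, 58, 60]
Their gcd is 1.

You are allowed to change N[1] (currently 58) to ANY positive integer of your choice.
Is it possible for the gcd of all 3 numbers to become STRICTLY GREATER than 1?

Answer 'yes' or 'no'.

Answer: yes

Derivation:
Current gcd = 1
gcd of all OTHER numbers (without N[1]=58): gcd([55, 60]) = 5
The new gcd after any change is gcd(5, new_value).
This can be at most 5.
Since 5 > old gcd 1, the gcd CAN increase (e.g., set N[1] = 5).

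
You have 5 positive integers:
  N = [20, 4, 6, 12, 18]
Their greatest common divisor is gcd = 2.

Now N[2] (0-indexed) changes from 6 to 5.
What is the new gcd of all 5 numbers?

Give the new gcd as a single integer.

Answer: 1

Derivation:
Numbers: [20, 4, 6, 12, 18], gcd = 2
Change: index 2, 6 -> 5
gcd of the OTHER numbers (without index 2): gcd([20, 4, 12, 18]) = 2
New gcd = gcd(g_others, new_val) = gcd(2, 5) = 1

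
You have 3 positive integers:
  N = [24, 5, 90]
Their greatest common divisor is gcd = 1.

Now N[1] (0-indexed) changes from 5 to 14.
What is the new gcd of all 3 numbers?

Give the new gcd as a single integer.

Answer: 2

Derivation:
Numbers: [24, 5, 90], gcd = 1
Change: index 1, 5 -> 14
gcd of the OTHER numbers (without index 1): gcd([24, 90]) = 6
New gcd = gcd(g_others, new_val) = gcd(6, 14) = 2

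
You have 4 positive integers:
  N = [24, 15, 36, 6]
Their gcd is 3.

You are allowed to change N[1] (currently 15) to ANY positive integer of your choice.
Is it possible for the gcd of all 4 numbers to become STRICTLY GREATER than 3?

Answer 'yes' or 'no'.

Answer: yes

Derivation:
Current gcd = 3
gcd of all OTHER numbers (without N[1]=15): gcd([24, 36, 6]) = 6
The new gcd after any change is gcd(6, new_value).
This can be at most 6.
Since 6 > old gcd 3, the gcd CAN increase (e.g., set N[1] = 6).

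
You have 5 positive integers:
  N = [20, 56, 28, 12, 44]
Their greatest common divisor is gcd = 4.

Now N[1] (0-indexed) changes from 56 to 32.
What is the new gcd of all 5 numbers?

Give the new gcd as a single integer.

Numbers: [20, 56, 28, 12, 44], gcd = 4
Change: index 1, 56 -> 32
gcd of the OTHER numbers (without index 1): gcd([20, 28, 12, 44]) = 4
New gcd = gcd(g_others, new_val) = gcd(4, 32) = 4

Answer: 4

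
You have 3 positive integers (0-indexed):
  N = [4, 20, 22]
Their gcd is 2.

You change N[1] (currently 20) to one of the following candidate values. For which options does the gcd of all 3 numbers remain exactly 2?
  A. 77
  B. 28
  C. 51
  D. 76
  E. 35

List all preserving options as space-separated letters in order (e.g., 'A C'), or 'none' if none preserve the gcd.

Old gcd = 2; gcd of others (without N[1]) = 2
New gcd for candidate v: gcd(2, v). Preserves old gcd iff gcd(2, v) = 2.
  Option A: v=77, gcd(2,77)=1 -> changes
  Option B: v=28, gcd(2,28)=2 -> preserves
  Option C: v=51, gcd(2,51)=1 -> changes
  Option D: v=76, gcd(2,76)=2 -> preserves
  Option E: v=35, gcd(2,35)=1 -> changes

Answer: B D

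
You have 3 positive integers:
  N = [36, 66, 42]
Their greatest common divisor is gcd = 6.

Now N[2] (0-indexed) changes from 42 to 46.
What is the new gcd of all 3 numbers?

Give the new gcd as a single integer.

Numbers: [36, 66, 42], gcd = 6
Change: index 2, 42 -> 46
gcd of the OTHER numbers (without index 2): gcd([36, 66]) = 6
New gcd = gcd(g_others, new_val) = gcd(6, 46) = 2

Answer: 2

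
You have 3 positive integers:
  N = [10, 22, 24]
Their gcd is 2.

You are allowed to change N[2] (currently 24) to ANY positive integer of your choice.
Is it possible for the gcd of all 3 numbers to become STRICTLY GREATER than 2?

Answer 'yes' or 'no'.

Answer: no

Derivation:
Current gcd = 2
gcd of all OTHER numbers (without N[2]=24): gcd([10, 22]) = 2
The new gcd after any change is gcd(2, new_value).
This can be at most 2.
Since 2 = old gcd 2, the gcd can only stay the same or decrease.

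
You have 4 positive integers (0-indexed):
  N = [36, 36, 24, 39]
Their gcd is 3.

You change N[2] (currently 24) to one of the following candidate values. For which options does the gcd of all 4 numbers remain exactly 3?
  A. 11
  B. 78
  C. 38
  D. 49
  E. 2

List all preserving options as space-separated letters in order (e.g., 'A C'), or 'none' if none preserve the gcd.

Old gcd = 3; gcd of others (without N[2]) = 3
New gcd for candidate v: gcd(3, v). Preserves old gcd iff gcd(3, v) = 3.
  Option A: v=11, gcd(3,11)=1 -> changes
  Option B: v=78, gcd(3,78)=3 -> preserves
  Option C: v=38, gcd(3,38)=1 -> changes
  Option D: v=49, gcd(3,49)=1 -> changes
  Option E: v=2, gcd(3,2)=1 -> changes

Answer: B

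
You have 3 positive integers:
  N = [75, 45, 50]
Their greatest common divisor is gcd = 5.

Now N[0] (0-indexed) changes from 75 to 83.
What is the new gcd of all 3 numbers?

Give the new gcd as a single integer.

Answer: 1

Derivation:
Numbers: [75, 45, 50], gcd = 5
Change: index 0, 75 -> 83
gcd of the OTHER numbers (without index 0): gcd([45, 50]) = 5
New gcd = gcd(g_others, new_val) = gcd(5, 83) = 1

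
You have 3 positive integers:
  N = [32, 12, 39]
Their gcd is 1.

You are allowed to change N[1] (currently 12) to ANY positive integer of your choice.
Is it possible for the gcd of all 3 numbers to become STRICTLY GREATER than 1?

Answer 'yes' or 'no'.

Current gcd = 1
gcd of all OTHER numbers (without N[1]=12): gcd([32, 39]) = 1
The new gcd after any change is gcd(1, new_value).
This can be at most 1.
Since 1 = old gcd 1, the gcd can only stay the same or decrease.

Answer: no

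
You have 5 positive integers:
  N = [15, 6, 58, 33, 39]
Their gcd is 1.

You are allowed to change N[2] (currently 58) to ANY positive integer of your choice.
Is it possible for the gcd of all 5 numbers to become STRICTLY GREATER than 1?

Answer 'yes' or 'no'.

Answer: yes

Derivation:
Current gcd = 1
gcd of all OTHER numbers (without N[2]=58): gcd([15, 6, 33, 39]) = 3
The new gcd after any change is gcd(3, new_value).
This can be at most 3.
Since 3 > old gcd 1, the gcd CAN increase (e.g., set N[2] = 3).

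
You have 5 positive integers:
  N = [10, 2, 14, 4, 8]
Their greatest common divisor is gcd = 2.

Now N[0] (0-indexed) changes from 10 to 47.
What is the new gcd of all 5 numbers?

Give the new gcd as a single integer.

Numbers: [10, 2, 14, 4, 8], gcd = 2
Change: index 0, 10 -> 47
gcd of the OTHER numbers (without index 0): gcd([2, 14, 4, 8]) = 2
New gcd = gcd(g_others, new_val) = gcd(2, 47) = 1

Answer: 1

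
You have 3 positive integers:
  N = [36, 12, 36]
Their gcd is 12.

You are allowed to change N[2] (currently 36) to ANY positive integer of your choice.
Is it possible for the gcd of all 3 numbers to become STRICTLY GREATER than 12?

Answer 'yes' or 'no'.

Current gcd = 12
gcd of all OTHER numbers (without N[2]=36): gcd([36, 12]) = 12
The new gcd after any change is gcd(12, new_value).
This can be at most 12.
Since 12 = old gcd 12, the gcd can only stay the same or decrease.

Answer: no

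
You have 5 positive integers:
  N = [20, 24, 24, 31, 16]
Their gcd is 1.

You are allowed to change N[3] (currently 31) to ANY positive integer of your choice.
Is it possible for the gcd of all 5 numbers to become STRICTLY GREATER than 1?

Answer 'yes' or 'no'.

Answer: yes

Derivation:
Current gcd = 1
gcd of all OTHER numbers (without N[3]=31): gcd([20, 24, 24, 16]) = 4
The new gcd after any change is gcd(4, new_value).
This can be at most 4.
Since 4 > old gcd 1, the gcd CAN increase (e.g., set N[3] = 4).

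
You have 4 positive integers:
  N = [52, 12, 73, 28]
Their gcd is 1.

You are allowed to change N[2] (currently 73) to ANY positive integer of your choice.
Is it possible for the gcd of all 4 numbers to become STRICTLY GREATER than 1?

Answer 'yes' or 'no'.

Current gcd = 1
gcd of all OTHER numbers (without N[2]=73): gcd([52, 12, 28]) = 4
The new gcd after any change is gcd(4, new_value).
This can be at most 4.
Since 4 > old gcd 1, the gcd CAN increase (e.g., set N[2] = 4).

Answer: yes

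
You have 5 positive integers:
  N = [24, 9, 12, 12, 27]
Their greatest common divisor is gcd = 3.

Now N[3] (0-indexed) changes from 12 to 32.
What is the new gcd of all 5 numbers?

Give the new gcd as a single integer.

Answer: 1

Derivation:
Numbers: [24, 9, 12, 12, 27], gcd = 3
Change: index 3, 12 -> 32
gcd of the OTHER numbers (without index 3): gcd([24, 9, 12, 27]) = 3
New gcd = gcd(g_others, new_val) = gcd(3, 32) = 1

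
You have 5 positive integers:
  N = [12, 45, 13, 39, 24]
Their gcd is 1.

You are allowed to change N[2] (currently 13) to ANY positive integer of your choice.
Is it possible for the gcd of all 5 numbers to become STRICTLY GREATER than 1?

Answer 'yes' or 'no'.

Answer: yes

Derivation:
Current gcd = 1
gcd of all OTHER numbers (without N[2]=13): gcd([12, 45, 39, 24]) = 3
The new gcd after any change is gcd(3, new_value).
This can be at most 3.
Since 3 > old gcd 1, the gcd CAN increase (e.g., set N[2] = 3).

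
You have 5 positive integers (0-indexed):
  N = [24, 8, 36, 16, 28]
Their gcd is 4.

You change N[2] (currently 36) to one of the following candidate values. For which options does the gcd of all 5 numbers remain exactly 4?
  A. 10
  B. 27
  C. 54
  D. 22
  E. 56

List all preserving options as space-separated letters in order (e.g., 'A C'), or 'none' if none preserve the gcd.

Answer: E

Derivation:
Old gcd = 4; gcd of others (without N[2]) = 4
New gcd for candidate v: gcd(4, v). Preserves old gcd iff gcd(4, v) = 4.
  Option A: v=10, gcd(4,10)=2 -> changes
  Option B: v=27, gcd(4,27)=1 -> changes
  Option C: v=54, gcd(4,54)=2 -> changes
  Option D: v=22, gcd(4,22)=2 -> changes
  Option E: v=56, gcd(4,56)=4 -> preserves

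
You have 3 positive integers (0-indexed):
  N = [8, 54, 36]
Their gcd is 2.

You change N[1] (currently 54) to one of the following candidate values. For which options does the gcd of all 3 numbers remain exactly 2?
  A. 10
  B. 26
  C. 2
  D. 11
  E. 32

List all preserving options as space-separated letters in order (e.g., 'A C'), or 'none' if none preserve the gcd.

Answer: A B C

Derivation:
Old gcd = 2; gcd of others (without N[1]) = 4
New gcd for candidate v: gcd(4, v). Preserves old gcd iff gcd(4, v) = 2.
  Option A: v=10, gcd(4,10)=2 -> preserves
  Option B: v=26, gcd(4,26)=2 -> preserves
  Option C: v=2, gcd(4,2)=2 -> preserves
  Option D: v=11, gcd(4,11)=1 -> changes
  Option E: v=32, gcd(4,32)=4 -> changes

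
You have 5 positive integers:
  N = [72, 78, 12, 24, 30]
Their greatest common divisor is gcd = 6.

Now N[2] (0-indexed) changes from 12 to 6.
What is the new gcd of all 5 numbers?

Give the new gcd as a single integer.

Numbers: [72, 78, 12, 24, 30], gcd = 6
Change: index 2, 12 -> 6
gcd of the OTHER numbers (without index 2): gcd([72, 78, 24, 30]) = 6
New gcd = gcd(g_others, new_val) = gcd(6, 6) = 6

Answer: 6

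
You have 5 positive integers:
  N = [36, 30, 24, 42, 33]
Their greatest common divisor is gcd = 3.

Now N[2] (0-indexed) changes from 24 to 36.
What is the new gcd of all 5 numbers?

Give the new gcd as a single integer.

Answer: 3

Derivation:
Numbers: [36, 30, 24, 42, 33], gcd = 3
Change: index 2, 24 -> 36
gcd of the OTHER numbers (without index 2): gcd([36, 30, 42, 33]) = 3
New gcd = gcd(g_others, new_val) = gcd(3, 36) = 3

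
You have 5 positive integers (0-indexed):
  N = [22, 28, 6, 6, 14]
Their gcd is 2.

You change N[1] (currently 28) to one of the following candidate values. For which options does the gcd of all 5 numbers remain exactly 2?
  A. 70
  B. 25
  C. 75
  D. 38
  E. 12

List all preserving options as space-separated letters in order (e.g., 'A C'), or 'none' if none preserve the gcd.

Old gcd = 2; gcd of others (without N[1]) = 2
New gcd for candidate v: gcd(2, v). Preserves old gcd iff gcd(2, v) = 2.
  Option A: v=70, gcd(2,70)=2 -> preserves
  Option B: v=25, gcd(2,25)=1 -> changes
  Option C: v=75, gcd(2,75)=1 -> changes
  Option D: v=38, gcd(2,38)=2 -> preserves
  Option E: v=12, gcd(2,12)=2 -> preserves

Answer: A D E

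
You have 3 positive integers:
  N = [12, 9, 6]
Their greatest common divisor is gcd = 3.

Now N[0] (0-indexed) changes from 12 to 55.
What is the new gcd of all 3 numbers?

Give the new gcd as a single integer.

Numbers: [12, 9, 6], gcd = 3
Change: index 0, 12 -> 55
gcd of the OTHER numbers (without index 0): gcd([9, 6]) = 3
New gcd = gcd(g_others, new_val) = gcd(3, 55) = 1

Answer: 1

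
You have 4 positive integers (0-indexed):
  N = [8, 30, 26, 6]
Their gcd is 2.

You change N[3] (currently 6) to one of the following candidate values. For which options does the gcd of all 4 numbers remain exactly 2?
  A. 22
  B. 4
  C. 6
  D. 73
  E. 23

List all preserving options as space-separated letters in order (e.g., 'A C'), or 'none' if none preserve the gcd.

Old gcd = 2; gcd of others (without N[3]) = 2
New gcd for candidate v: gcd(2, v). Preserves old gcd iff gcd(2, v) = 2.
  Option A: v=22, gcd(2,22)=2 -> preserves
  Option B: v=4, gcd(2,4)=2 -> preserves
  Option C: v=6, gcd(2,6)=2 -> preserves
  Option D: v=73, gcd(2,73)=1 -> changes
  Option E: v=23, gcd(2,23)=1 -> changes

Answer: A B C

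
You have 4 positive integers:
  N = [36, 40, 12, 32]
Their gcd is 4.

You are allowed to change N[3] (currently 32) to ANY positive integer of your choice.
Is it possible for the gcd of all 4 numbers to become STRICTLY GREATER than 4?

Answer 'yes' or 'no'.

Current gcd = 4
gcd of all OTHER numbers (without N[3]=32): gcd([36, 40, 12]) = 4
The new gcd after any change is gcd(4, new_value).
This can be at most 4.
Since 4 = old gcd 4, the gcd can only stay the same or decrease.

Answer: no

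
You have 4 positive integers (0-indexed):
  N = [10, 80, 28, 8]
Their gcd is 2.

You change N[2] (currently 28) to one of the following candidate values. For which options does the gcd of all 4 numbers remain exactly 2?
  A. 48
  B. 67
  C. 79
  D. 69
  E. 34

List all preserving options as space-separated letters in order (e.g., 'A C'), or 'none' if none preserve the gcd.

Old gcd = 2; gcd of others (without N[2]) = 2
New gcd for candidate v: gcd(2, v). Preserves old gcd iff gcd(2, v) = 2.
  Option A: v=48, gcd(2,48)=2 -> preserves
  Option B: v=67, gcd(2,67)=1 -> changes
  Option C: v=79, gcd(2,79)=1 -> changes
  Option D: v=69, gcd(2,69)=1 -> changes
  Option E: v=34, gcd(2,34)=2 -> preserves

Answer: A E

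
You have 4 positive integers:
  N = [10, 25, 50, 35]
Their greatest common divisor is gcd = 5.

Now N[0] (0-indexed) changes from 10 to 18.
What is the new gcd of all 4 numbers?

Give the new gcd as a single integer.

Numbers: [10, 25, 50, 35], gcd = 5
Change: index 0, 10 -> 18
gcd of the OTHER numbers (without index 0): gcd([25, 50, 35]) = 5
New gcd = gcd(g_others, new_val) = gcd(5, 18) = 1

Answer: 1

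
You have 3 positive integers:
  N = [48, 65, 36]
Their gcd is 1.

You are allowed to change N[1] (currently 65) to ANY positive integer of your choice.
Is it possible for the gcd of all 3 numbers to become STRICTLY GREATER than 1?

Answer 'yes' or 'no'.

Answer: yes

Derivation:
Current gcd = 1
gcd of all OTHER numbers (without N[1]=65): gcd([48, 36]) = 12
The new gcd after any change is gcd(12, new_value).
This can be at most 12.
Since 12 > old gcd 1, the gcd CAN increase (e.g., set N[1] = 12).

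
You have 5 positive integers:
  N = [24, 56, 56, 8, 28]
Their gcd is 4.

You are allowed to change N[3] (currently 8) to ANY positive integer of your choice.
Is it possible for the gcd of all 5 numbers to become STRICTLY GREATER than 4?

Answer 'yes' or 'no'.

Current gcd = 4
gcd of all OTHER numbers (without N[3]=8): gcd([24, 56, 56, 28]) = 4
The new gcd after any change is gcd(4, new_value).
This can be at most 4.
Since 4 = old gcd 4, the gcd can only stay the same or decrease.

Answer: no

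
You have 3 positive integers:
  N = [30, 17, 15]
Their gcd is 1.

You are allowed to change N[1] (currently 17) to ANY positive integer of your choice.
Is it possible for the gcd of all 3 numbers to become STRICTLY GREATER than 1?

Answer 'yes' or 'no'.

Answer: yes

Derivation:
Current gcd = 1
gcd of all OTHER numbers (without N[1]=17): gcd([30, 15]) = 15
The new gcd after any change is gcd(15, new_value).
This can be at most 15.
Since 15 > old gcd 1, the gcd CAN increase (e.g., set N[1] = 15).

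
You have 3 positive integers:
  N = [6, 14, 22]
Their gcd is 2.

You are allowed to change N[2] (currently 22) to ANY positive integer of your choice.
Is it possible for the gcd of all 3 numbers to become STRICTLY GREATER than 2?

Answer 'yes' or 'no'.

Answer: no

Derivation:
Current gcd = 2
gcd of all OTHER numbers (without N[2]=22): gcd([6, 14]) = 2
The new gcd after any change is gcd(2, new_value).
This can be at most 2.
Since 2 = old gcd 2, the gcd can only stay the same or decrease.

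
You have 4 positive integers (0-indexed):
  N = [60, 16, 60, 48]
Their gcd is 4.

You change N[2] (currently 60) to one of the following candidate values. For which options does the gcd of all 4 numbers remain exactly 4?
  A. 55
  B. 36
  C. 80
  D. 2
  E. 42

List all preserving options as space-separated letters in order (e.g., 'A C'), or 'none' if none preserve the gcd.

Old gcd = 4; gcd of others (without N[2]) = 4
New gcd for candidate v: gcd(4, v). Preserves old gcd iff gcd(4, v) = 4.
  Option A: v=55, gcd(4,55)=1 -> changes
  Option B: v=36, gcd(4,36)=4 -> preserves
  Option C: v=80, gcd(4,80)=4 -> preserves
  Option D: v=2, gcd(4,2)=2 -> changes
  Option E: v=42, gcd(4,42)=2 -> changes

Answer: B C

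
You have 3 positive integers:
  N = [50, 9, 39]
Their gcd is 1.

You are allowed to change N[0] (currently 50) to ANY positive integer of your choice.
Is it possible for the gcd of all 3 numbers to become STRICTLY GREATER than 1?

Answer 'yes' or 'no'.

Current gcd = 1
gcd of all OTHER numbers (without N[0]=50): gcd([9, 39]) = 3
The new gcd after any change is gcd(3, new_value).
This can be at most 3.
Since 3 > old gcd 1, the gcd CAN increase (e.g., set N[0] = 3).

Answer: yes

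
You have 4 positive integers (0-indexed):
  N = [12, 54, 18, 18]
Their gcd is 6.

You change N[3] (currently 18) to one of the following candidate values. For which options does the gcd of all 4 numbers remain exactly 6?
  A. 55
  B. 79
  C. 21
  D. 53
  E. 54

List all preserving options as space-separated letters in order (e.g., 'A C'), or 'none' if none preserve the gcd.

Old gcd = 6; gcd of others (without N[3]) = 6
New gcd for candidate v: gcd(6, v). Preserves old gcd iff gcd(6, v) = 6.
  Option A: v=55, gcd(6,55)=1 -> changes
  Option B: v=79, gcd(6,79)=1 -> changes
  Option C: v=21, gcd(6,21)=3 -> changes
  Option D: v=53, gcd(6,53)=1 -> changes
  Option E: v=54, gcd(6,54)=6 -> preserves

Answer: E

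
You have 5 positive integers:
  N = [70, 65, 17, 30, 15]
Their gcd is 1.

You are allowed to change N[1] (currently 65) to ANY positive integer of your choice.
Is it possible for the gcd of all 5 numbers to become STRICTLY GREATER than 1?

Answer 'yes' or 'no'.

Current gcd = 1
gcd of all OTHER numbers (without N[1]=65): gcd([70, 17, 30, 15]) = 1
The new gcd after any change is gcd(1, new_value).
This can be at most 1.
Since 1 = old gcd 1, the gcd can only stay the same or decrease.

Answer: no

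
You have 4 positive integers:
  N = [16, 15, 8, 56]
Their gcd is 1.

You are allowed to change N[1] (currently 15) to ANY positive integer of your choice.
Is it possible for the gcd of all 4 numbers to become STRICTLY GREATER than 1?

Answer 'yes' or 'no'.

Current gcd = 1
gcd of all OTHER numbers (without N[1]=15): gcd([16, 8, 56]) = 8
The new gcd after any change is gcd(8, new_value).
This can be at most 8.
Since 8 > old gcd 1, the gcd CAN increase (e.g., set N[1] = 8).

Answer: yes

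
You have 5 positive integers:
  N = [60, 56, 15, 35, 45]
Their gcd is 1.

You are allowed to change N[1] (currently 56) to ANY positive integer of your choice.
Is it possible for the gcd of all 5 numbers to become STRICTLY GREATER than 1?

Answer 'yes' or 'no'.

Current gcd = 1
gcd of all OTHER numbers (without N[1]=56): gcd([60, 15, 35, 45]) = 5
The new gcd after any change is gcd(5, new_value).
This can be at most 5.
Since 5 > old gcd 1, the gcd CAN increase (e.g., set N[1] = 5).

Answer: yes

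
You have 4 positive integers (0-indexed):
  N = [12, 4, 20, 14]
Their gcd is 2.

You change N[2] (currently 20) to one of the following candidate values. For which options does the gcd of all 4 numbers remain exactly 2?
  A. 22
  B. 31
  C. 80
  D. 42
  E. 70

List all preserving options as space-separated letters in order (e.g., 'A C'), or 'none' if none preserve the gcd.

Answer: A C D E

Derivation:
Old gcd = 2; gcd of others (without N[2]) = 2
New gcd for candidate v: gcd(2, v). Preserves old gcd iff gcd(2, v) = 2.
  Option A: v=22, gcd(2,22)=2 -> preserves
  Option B: v=31, gcd(2,31)=1 -> changes
  Option C: v=80, gcd(2,80)=2 -> preserves
  Option D: v=42, gcd(2,42)=2 -> preserves
  Option E: v=70, gcd(2,70)=2 -> preserves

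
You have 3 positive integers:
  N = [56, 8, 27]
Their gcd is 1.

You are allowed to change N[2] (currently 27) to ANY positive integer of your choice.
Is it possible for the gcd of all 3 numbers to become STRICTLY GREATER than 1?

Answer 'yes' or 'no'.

Current gcd = 1
gcd of all OTHER numbers (without N[2]=27): gcd([56, 8]) = 8
The new gcd after any change is gcd(8, new_value).
This can be at most 8.
Since 8 > old gcd 1, the gcd CAN increase (e.g., set N[2] = 8).

Answer: yes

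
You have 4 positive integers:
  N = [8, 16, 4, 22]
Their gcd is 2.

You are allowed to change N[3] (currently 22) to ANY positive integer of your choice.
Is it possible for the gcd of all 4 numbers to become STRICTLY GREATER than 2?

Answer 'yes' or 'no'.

Current gcd = 2
gcd of all OTHER numbers (without N[3]=22): gcd([8, 16, 4]) = 4
The new gcd after any change is gcd(4, new_value).
This can be at most 4.
Since 4 > old gcd 2, the gcd CAN increase (e.g., set N[3] = 4).

Answer: yes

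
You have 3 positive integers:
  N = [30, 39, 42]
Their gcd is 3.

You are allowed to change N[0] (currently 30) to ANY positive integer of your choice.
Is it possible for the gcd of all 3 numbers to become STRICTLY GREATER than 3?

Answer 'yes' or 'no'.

Current gcd = 3
gcd of all OTHER numbers (without N[0]=30): gcd([39, 42]) = 3
The new gcd after any change is gcd(3, new_value).
This can be at most 3.
Since 3 = old gcd 3, the gcd can only stay the same or decrease.

Answer: no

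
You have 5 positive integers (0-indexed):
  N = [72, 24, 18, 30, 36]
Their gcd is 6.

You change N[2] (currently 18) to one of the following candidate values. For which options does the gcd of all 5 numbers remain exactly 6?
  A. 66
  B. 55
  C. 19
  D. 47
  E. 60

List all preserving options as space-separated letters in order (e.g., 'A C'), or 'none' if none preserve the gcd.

Answer: A E

Derivation:
Old gcd = 6; gcd of others (without N[2]) = 6
New gcd for candidate v: gcd(6, v). Preserves old gcd iff gcd(6, v) = 6.
  Option A: v=66, gcd(6,66)=6 -> preserves
  Option B: v=55, gcd(6,55)=1 -> changes
  Option C: v=19, gcd(6,19)=1 -> changes
  Option D: v=47, gcd(6,47)=1 -> changes
  Option E: v=60, gcd(6,60)=6 -> preserves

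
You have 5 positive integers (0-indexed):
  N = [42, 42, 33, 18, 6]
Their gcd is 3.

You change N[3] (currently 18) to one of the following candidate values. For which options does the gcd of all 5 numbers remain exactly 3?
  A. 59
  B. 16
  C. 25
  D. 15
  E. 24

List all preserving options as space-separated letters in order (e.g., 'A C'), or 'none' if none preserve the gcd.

Old gcd = 3; gcd of others (without N[3]) = 3
New gcd for candidate v: gcd(3, v). Preserves old gcd iff gcd(3, v) = 3.
  Option A: v=59, gcd(3,59)=1 -> changes
  Option B: v=16, gcd(3,16)=1 -> changes
  Option C: v=25, gcd(3,25)=1 -> changes
  Option D: v=15, gcd(3,15)=3 -> preserves
  Option E: v=24, gcd(3,24)=3 -> preserves

Answer: D E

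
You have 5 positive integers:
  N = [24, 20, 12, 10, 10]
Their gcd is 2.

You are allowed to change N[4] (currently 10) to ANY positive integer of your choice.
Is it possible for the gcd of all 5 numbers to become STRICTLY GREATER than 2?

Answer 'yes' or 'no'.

Current gcd = 2
gcd of all OTHER numbers (without N[4]=10): gcd([24, 20, 12, 10]) = 2
The new gcd after any change is gcd(2, new_value).
This can be at most 2.
Since 2 = old gcd 2, the gcd can only stay the same or decrease.

Answer: no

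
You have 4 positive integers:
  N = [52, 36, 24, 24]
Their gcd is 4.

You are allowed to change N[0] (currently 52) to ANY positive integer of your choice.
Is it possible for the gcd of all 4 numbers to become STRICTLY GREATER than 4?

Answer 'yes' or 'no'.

Current gcd = 4
gcd of all OTHER numbers (without N[0]=52): gcd([36, 24, 24]) = 12
The new gcd after any change is gcd(12, new_value).
This can be at most 12.
Since 12 > old gcd 4, the gcd CAN increase (e.g., set N[0] = 12).

Answer: yes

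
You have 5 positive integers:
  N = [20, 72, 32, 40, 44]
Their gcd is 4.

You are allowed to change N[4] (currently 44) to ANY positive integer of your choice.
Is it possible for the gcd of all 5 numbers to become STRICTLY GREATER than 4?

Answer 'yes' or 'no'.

Current gcd = 4
gcd of all OTHER numbers (without N[4]=44): gcd([20, 72, 32, 40]) = 4
The new gcd after any change is gcd(4, new_value).
This can be at most 4.
Since 4 = old gcd 4, the gcd can only stay the same or decrease.

Answer: no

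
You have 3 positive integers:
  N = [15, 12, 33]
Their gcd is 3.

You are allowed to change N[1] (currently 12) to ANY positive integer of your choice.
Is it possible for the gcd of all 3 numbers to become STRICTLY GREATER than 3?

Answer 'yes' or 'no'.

Current gcd = 3
gcd of all OTHER numbers (without N[1]=12): gcd([15, 33]) = 3
The new gcd after any change is gcd(3, new_value).
This can be at most 3.
Since 3 = old gcd 3, the gcd can only stay the same or decrease.

Answer: no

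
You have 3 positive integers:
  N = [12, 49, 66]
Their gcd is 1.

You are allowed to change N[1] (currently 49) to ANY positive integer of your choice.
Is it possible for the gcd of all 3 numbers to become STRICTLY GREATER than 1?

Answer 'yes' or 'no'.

Answer: yes

Derivation:
Current gcd = 1
gcd of all OTHER numbers (without N[1]=49): gcd([12, 66]) = 6
The new gcd after any change is gcd(6, new_value).
This can be at most 6.
Since 6 > old gcd 1, the gcd CAN increase (e.g., set N[1] = 6).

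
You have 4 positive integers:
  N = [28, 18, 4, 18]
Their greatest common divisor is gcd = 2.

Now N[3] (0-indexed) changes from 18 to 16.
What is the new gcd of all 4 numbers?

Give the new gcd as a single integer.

Answer: 2

Derivation:
Numbers: [28, 18, 4, 18], gcd = 2
Change: index 3, 18 -> 16
gcd of the OTHER numbers (without index 3): gcd([28, 18, 4]) = 2
New gcd = gcd(g_others, new_val) = gcd(2, 16) = 2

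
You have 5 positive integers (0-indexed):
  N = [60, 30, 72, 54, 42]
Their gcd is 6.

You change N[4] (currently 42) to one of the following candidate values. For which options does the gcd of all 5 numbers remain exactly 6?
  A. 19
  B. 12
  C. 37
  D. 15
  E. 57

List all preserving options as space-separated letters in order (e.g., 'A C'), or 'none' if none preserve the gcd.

Answer: B

Derivation:
Old gcd = 6; gcd of others (without N[4]) = 6
New gcd for candidate v: gcd(6, v). Preserves old gcd iff gcd(6, v) = 6.
  Option A: v=19, gcd(6,19)=1 -> changes
  Option B: v=12, gcd(6,12)=6 -> preserves
  Option C: v=37, gcd(6,37)=1 -> changes
  Option D: v=15, gcd(6,15)=3 -> changes
  Option E: v=57, gcd(6,57)=3 -> changes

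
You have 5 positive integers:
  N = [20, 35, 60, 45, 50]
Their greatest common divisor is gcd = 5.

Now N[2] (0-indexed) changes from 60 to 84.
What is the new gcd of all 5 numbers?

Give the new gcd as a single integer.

Answer: 1

Derivation:
Numbers: [20, 35, 60, 45, 50], gcd = 5
Change: index 2, 60 -> 84
gcd of the OTHER numbers (without index 2): gcd([20, 35, 45, 50]) = 5
New gcd = gcd(g_others, new_val) = gcd(5, 84) = 1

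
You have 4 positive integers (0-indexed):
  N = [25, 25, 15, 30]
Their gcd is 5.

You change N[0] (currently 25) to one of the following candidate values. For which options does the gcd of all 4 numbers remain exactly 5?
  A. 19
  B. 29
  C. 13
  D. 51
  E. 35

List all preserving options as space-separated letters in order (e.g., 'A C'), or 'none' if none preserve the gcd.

Old gcd = 5; gcd of others (without N[0]) = 5
New gcd for candidate v: gcd(5, v). Preserves old gcd iff gcd(5, v) = 5.
  Option A: v=19, gcd(5,19)=1 -> changes
  Option B: v=29, gcd(5,29)=1 -> changes
  Option C: v=13, gcd(5,13)=1 -> changes
  Option D: v=51, gcd(5,51)=1 -> changes
  Option E: v=35, gcd(5,35)=5 -> preserves

Answer: E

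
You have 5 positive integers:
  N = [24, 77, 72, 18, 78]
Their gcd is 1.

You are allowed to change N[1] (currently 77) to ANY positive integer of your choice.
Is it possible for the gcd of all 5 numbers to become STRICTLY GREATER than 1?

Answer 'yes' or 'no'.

Answer: yes

Derivation:
Current gcd = 1
gcd of all OTHER numbers (without N[1]=77): gcd([24, 72, 18, 78]) = 6
The new gcd after any change is gcd(6, new_value).
This can be at most 6.
Since 6 > old gcd 1, the gcd CAN increase (e.g., set N[1] = 6).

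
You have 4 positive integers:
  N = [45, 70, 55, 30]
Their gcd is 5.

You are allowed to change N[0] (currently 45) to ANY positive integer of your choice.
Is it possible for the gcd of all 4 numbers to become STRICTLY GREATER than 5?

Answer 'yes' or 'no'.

Answer: no

Derivation:
Current gcd = 5
gcd of all OTHER numbers (without N[0]=45): gcd([70, 55, 30]) = 5
The new gcd after any change is gcd(5, new_value).
This can be at most 5.
Since 5 = old gcd 5, the gcd can only stay the same or decrease.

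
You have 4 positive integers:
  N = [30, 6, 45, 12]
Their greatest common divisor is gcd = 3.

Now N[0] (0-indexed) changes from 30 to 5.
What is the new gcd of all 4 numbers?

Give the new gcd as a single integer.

Numbers: [30, 6, 45, 12], gcd = 3
Change: index 0, 30 -> 5
gcd of the OTHER numbers (without index 0): gcd([6, 45, 12]) = 3
New gcd = gcd(g_others, new_val) = gcd(3, 5) = 1

Answer: 1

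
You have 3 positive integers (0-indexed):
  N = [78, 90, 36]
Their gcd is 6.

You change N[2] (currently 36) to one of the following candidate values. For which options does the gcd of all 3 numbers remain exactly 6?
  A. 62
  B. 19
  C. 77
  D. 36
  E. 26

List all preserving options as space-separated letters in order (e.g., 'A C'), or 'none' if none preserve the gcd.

Answer: D

Derivation:
Old gcd = 6; gcd of others (without N[2]) = 6
New gcd for candidate v: gcd(6, v). Preserves old gcd iff gcd(6, v) = 6.
  Option A: v=62, gcd(6,62)=2 -> changes
  Option B: v=19, gcd(6,19)=1 -> changes
  Option C: v=77, gcd(6,77)=1 -> changes
  Option D: v=36, gcd(6,36)=6 -> preserves
  Option E: v=26, gcd(6,26)=2 -> changes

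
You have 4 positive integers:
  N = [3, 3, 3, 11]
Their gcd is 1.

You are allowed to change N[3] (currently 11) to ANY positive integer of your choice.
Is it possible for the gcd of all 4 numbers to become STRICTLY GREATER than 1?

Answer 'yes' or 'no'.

Answer: yes

Derivation:
Current gcd = 1
gcd of all OTHER numbers (without N[3]=11): gcd([3, 3, 3]) = 3
The new gcd after any change is gcd(3, new_value).
This can be at most 3.
Since 3 > old gcd 1, the gcd CAN increase (e.g., set N[3] = 3).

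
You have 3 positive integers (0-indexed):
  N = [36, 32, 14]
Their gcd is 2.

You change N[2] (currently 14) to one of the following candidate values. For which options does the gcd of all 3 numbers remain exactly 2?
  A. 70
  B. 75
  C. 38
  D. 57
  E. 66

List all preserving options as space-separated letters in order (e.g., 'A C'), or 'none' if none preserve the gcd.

Old gcd = 2; gcd of others (without N[2]) = 4
New gcd for candidate v: gcd(4, v). Preserves old gcd iff gcd(4, v) = 2.
  Option A: v=70, gcd(4,70)=2 -> preserves
  Option B: v=75, gcd(4,75)=1 -> changes
  Option C: v=38, gcd(4,38)=2 -> preserves
  Option D: v=57, gcd(4,57)=1 -> changes
  Option E: v=66, gcd(4,66)=2 -> preserves

Answer: A C E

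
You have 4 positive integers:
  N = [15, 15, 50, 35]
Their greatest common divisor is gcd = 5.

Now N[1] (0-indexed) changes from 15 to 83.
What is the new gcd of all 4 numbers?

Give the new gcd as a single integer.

Answer: 1

Derivation:
Numbers: [15, 15, 50, 35], gcd = 5
Change: index 1, 15 -> 83
gcd of the OTHER numbers (without index 1): gcd([15, 50, 35]) = 5
New gcd = gcd(g_others, new_val) = gcd(5, 83) = 1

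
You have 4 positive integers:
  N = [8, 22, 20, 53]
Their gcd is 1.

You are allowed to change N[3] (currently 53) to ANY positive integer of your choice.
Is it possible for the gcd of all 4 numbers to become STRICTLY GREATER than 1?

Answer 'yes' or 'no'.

Answer: yes

Derivation:
Current gcd = 1
gcd of all OTHER numbers (without N[3]=53): gcd([8, 22, 20]) = 2
The new gcd after any change is gcd(2, new_value).
This can be at most 2.
Since 2 > old gcd 1, the gcd CAN increase (e.g., set N[3] = 2).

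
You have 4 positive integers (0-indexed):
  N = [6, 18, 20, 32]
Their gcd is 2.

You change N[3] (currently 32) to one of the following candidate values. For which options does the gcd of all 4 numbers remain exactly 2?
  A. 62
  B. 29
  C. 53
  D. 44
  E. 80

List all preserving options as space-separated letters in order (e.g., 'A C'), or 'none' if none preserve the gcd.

Old gcd = 2; gcd of others (without N[3]) = 2
New gcd for candidate v: gcd(2, v). Preserves old gcd iff gcd(2, v) = 2.
  Option A: v=62, gcd(2,62)=2 -> preserves
  Option B: v=29, gcd(2,29)=1 -> changes
  Option C: v=53, gcd(2,53)=1 -> changes
  Option D: v=44, gcd(2,44)=2 -> preserves
  Option E: v=80, gcd(2,80)=2 -> preserves

Answer: A D E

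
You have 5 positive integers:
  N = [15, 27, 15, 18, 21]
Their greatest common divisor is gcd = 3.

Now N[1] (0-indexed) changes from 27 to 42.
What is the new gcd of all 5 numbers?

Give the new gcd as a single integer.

Numbers: [15, 27, 15, 18, 21], gcd = 3
Change: index 1, 27 -> 42
gcd of the OTHER numbers (without index 1): gcd([15, 15, 18, 21]) = 3
New gcd = gcd(g_others, new_val) = gcd(3, 42) = 3

Answer: 3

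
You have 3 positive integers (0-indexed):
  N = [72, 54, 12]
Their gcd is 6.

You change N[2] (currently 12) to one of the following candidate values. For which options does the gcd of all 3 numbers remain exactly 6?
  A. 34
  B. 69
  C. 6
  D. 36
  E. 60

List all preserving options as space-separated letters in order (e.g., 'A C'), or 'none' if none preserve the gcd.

Old gcd = 6; gcd of others (without N[2]) = 18
New gcd for candidate v: gcd(18, v). Preserves old gcd iff gcd(18, v) = 6.
  Option A: v=34, gcd(18,34)=2 -> changes
  Option B: v=69, gcd(18,69)=3 -> changes
  Option C: v=6, gcd(18,6)=6 -> preserves
  Option D: v=36, gcd(18,36)=18 -> changes
  Option E: v=60, gcd(18,60)=6 -> preserves

Answer: C E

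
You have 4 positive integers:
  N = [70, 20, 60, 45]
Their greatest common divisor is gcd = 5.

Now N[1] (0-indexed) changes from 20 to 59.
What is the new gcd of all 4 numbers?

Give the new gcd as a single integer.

Answer: 1

Derivation:
Numbers: [70, 20, 60, 45], gcd = 5
Change: index 1, 20 -> 59
gcd of the OTHER numbers (without index 1): gcd([70, 60, 45]) = 5
New gcd = gcd(g_others, new_val) = gcd(5, 59) = 1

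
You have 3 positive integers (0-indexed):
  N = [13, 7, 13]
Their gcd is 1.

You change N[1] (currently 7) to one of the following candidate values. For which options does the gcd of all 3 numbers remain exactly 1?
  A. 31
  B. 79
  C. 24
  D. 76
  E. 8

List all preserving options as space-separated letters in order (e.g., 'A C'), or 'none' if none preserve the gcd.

Answer: A B C D E

Derivation:
Old gcd = 1; gcd of others (without N[1]) = 13
New gcd for candidate v: gcd(13, v). Preserves old gcd iff gcd(13, v) = 1.
  Option A: v=31, gcd(13,31)=1 -> preserves
  Option B: v=79, gcd(13,79)=1 -> preserves
  Option C: v=24, gcd(13,24)=1 -> preserves
  Option D: v=76, gcd(13,76)=1 -> preserves
  Option E: v=8, gcd(13,8)=1 -> preserves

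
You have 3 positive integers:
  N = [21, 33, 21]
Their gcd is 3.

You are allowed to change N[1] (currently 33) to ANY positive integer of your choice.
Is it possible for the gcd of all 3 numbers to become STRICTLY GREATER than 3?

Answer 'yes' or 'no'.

Answer: yes

Derivation:
Current gcd = 3
gcd of all OTHER numbers (without N[1]=33): gcd([21, 21]) = 21
The new gcd after any change is gcd(21, new_value).
This can be at most 21.
Since 21 > old gcd 3, the gcd CAN increase (e.g., set N[1] = 21).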